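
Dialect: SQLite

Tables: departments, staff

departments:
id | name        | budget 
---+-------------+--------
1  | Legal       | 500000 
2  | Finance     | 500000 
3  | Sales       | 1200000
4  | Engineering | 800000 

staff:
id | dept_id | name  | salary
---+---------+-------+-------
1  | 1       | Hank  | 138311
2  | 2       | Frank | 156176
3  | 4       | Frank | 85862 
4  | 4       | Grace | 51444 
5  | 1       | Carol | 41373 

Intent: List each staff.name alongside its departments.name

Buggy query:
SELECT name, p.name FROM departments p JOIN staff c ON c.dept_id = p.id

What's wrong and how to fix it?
Bug: 'name' exists in both joined tables, so the database can't tell which one is meant

Fix: Prefix ambiguous columns with the table alias

Corrected query:
SELECT c.name, p.name FROM departments p JOIN staff c ON c.dept_id = p.id

Result:
name  | name       
------+------------
Hank  | Legal      
Frank | Finance    
Frank | Engineering
Grace | Engineering
Carol | Legal      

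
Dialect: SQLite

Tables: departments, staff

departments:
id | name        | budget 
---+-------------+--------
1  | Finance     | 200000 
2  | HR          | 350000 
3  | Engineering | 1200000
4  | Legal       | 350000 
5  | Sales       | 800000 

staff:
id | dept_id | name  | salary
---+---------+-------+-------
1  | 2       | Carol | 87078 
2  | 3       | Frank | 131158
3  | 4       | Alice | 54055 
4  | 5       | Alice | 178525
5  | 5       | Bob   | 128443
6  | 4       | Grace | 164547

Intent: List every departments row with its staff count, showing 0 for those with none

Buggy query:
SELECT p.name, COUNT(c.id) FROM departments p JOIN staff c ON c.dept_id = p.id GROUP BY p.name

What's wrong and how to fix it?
Bug: INNER JOIN drops departments rows that have no matching staff rows

Fix: Switch to LEFT JOIN to retain unmatched parent rows

Corrected query:
SELECT p.name, COUNT(c.id) FROM departments p LEFT JOIN staff c ON c.dept_id = p.id GROUP BY p.name

Result:
name        | COUNT(c.id)
------------+------------
Engineering | 1          
Finance     | 0          
HR          | 1          
Legal       | 2          
Sales       | 2          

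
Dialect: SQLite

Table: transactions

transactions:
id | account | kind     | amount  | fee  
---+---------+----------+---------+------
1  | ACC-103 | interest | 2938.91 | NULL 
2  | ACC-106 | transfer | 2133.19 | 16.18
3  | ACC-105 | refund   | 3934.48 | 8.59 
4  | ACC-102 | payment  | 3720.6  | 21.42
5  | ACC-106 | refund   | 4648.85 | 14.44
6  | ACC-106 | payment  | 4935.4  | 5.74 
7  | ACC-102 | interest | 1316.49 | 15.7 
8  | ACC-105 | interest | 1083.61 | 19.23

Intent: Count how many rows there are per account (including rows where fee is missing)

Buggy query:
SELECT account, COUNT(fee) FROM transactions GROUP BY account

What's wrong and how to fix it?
Bug: COUNT(fee) skips NULLs, so groups with missing fee are undercounted

Fix: Replace COUNT(fee) with COUNT(*)

Corrected query:
SELECT account, COUNT(*) FROM transactions GROUP BY account

Result:
account | COUNT(*)
--------+---------
ACC-102 | 2       
ACC-103 | 1       
ACC-105 | 2       
ACC-106 | 3       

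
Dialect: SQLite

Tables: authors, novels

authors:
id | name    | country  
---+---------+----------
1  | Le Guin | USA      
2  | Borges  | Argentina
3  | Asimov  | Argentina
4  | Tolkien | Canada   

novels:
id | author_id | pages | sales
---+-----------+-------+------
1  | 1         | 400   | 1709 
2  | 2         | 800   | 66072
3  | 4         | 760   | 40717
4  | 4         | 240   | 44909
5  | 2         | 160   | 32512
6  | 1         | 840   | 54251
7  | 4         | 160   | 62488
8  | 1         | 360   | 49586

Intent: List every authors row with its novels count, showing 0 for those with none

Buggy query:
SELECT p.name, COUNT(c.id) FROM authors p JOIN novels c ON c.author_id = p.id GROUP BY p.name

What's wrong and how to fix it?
Bug: INNER JOIN drops authors rows that have no matching novels rows

Fix: Switch to LEFT JOIN to retain unmatched parent rows

Corrected query:
SELECT p.name, COUNT(c.id) FROM authors p LEFT JOIN novels c ON c.author_id = p.id GROUP BY p.name

Result:
name    | COUNT(c.id)
--------+------------
Asimov  | 0          
Borges  | 2          
Le Guin | 3          
Tolkien | 3          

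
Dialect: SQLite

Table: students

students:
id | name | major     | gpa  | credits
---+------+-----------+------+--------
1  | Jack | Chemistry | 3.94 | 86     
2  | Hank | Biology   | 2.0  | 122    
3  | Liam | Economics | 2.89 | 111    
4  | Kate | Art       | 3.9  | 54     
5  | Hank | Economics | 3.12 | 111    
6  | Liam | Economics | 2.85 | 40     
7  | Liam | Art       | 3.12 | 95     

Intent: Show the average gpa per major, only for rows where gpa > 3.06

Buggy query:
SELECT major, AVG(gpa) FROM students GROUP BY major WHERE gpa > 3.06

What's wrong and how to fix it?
Bug: Row-level WHERE must come before GROUP BY in the clause order

Fix: Place WHERE between FROM and GROUP BY

Corrected query:
SELECT major, AVG(gpa) FROM students WHERE gpa > 3.06 GROUP BY major

Result:
major     | AVG(gpa)
----------+---------
Art       | 3.51    
Chemistry | 3.94    
Economics | 3.12    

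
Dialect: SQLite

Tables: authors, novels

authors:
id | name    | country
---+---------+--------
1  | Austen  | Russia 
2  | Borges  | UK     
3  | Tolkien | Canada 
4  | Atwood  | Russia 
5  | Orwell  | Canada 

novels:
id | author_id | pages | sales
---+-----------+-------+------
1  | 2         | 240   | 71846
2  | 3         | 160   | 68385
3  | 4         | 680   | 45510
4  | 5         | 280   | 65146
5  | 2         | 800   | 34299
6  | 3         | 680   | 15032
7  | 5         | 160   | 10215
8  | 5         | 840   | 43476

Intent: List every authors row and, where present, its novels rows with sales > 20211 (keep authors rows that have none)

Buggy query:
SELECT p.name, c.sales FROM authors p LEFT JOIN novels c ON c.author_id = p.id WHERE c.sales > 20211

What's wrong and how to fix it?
Bug: Filtering c.sales in WHERE discards the NULL rows produced by LEFT JOIN, turning it into an inner join

Fix: Put 'c.sales > 20211' in the JOIN's ON clause instead of WHERE

Corrected query:
SELECT p.name, c.sales FROM authors p LEFT JOIN novels c ON c.author_id = p.id AND c.sales > 20211

Result:
name    | sales
--------+------
Austen  | NULL 
Borges  | 34299
Borges  | 71846
Tolkien | 68385
Atwood  | 45510
Orwell  | 43476
Orwell  | 65146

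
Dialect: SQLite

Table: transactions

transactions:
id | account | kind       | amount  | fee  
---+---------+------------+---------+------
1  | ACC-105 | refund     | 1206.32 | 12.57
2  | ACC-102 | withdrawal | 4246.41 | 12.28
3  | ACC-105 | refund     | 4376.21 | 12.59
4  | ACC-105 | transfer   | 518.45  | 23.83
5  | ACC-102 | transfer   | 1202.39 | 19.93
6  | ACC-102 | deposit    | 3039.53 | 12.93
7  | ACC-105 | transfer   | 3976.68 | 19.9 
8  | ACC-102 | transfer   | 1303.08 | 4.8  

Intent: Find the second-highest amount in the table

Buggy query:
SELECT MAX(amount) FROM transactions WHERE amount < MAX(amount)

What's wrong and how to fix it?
Bug: The inner MAX is an aggregate inside WHERE, which is not allowed

Fix: Put the inner MAX in a scalar subquery

Corrected query:
SELECT MAX(amount) FROM transactions WHERE amount < (SELECT MAX(amount) FROM transactions)

Result:
MAX(amount)
-----------
4246.41    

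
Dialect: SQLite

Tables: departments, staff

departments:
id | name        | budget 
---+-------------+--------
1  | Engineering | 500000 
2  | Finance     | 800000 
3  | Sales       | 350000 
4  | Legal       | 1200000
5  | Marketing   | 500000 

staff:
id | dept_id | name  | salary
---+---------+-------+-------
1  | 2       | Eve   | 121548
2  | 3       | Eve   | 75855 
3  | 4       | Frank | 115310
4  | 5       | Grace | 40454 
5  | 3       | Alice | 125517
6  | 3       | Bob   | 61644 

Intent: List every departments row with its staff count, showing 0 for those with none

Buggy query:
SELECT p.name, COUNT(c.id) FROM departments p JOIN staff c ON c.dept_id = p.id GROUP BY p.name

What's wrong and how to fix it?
Bug: An inner join excludes parents with zero children

Fix: Switch to LEFT JOIN to retain unmatched parent rows

Corrected query:
SELECT p.name, COUNT(c.id) FROM departments p LEFT JOIN staff c ON c.dept_id = p.id GROUP BY p.name

Result:
name        | COUNT(c.id)
------------+------------
Engineering | 0          
Finance     | 1          
Legal       | 1          
Marketing   | 1          
Sales       | 3          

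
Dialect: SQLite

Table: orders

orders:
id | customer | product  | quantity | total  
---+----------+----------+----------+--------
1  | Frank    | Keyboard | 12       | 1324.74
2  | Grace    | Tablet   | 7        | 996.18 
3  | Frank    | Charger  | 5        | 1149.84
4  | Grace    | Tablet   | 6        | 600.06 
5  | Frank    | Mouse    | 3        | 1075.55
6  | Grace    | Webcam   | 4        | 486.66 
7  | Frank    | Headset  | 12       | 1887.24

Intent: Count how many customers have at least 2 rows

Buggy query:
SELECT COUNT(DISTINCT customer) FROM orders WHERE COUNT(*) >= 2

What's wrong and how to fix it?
Bug: COUNT(*) cannot appear in WHERE; the per-group count doesn't exist yet

Fix: Use a subquery that GROUPs and filters with HAVING, then count its rows

Corrected query:
SELECT COUNT(*) FROM (SELECT customer FROM orders GROUP BY customer HAVING COUNT(*) >= 2)

Result:
COUNT(*)
--------
2       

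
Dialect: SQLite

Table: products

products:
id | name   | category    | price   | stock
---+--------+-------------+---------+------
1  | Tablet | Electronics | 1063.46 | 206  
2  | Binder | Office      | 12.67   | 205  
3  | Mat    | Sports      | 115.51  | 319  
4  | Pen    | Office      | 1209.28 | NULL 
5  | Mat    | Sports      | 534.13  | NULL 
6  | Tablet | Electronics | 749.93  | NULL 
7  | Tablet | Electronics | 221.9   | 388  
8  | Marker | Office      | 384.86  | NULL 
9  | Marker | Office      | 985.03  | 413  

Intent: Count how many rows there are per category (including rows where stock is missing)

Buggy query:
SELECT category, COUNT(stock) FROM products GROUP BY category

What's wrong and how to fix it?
Bug: COUNT(column) counts non-NULL values only; rows with NULL stock aren't counted

Fix: Use COUNT(*) to count all rows regardless of NULL

Corrected query:
SELECT category, COUNT(*) FROM products GROUP BY category

Result:
category    | COUNT(*)
------------+---------
Electronics | 3       
Office      | 4       
Sports      | 2       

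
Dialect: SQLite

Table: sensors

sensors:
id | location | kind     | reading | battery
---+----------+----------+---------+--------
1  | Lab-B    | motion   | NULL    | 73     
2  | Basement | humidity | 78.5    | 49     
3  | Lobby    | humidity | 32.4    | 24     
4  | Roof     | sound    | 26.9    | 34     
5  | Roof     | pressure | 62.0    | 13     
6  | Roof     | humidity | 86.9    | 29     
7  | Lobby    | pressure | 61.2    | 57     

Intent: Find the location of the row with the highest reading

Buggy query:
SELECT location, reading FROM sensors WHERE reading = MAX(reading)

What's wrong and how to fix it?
Bug: WHERE is evaluated per row; an aggregate over the whole table isn't defined there

Fix: Use a subquery: WHERE reading = (SELECT MAX(reading) FROM sensors)

Corrected query:
SELECT location, reading FROM sensors WHERE reading = (SELECT MAX(reading) FROM sensors)

Result:
location | reading
---------+--------
Roof     | 86.9   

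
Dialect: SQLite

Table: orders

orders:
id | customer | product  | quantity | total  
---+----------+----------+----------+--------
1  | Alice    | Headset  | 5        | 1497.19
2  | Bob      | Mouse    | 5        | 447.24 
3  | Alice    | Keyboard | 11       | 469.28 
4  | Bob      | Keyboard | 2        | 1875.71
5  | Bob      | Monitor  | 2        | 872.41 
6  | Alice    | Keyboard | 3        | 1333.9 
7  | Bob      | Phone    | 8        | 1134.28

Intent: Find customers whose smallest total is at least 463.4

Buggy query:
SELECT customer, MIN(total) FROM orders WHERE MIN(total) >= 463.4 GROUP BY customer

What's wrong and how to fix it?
Bug: Aggregates like MIN are computed per group after WHERE runs

Fix: Replace WHERE with HAVING after the GROUP BY

Corrected query:
SELECT customer, MIN(total) FROM orders GROUP BY customer HAVING MIN(total) >= 463.4

Result:
customer | MIN(total)
---------+-----------
Alice    | 469.28    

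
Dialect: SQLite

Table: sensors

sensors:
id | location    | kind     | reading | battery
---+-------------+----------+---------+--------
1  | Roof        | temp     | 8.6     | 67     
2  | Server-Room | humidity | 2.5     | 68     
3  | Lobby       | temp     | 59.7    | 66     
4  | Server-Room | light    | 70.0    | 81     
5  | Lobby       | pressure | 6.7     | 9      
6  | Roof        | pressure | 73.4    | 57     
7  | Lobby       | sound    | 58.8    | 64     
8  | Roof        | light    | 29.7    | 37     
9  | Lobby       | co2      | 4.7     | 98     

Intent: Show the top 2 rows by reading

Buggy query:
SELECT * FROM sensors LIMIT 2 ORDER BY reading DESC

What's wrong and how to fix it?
Bug: LIMIT must come after ORDER BY

Fix: Swap the clauses: ORDER BY first, then LIMIT

Corrected query:
SELECT * FROM sensors ORDER BY reading DESC LIMIT 2

Result:
id | location    | kind     | reading | battery
---+-------------+----------+---------+--------
6  | Roof        | pressure | 73.4    | 57     
4  | Server-Room | light    | 70      | 81     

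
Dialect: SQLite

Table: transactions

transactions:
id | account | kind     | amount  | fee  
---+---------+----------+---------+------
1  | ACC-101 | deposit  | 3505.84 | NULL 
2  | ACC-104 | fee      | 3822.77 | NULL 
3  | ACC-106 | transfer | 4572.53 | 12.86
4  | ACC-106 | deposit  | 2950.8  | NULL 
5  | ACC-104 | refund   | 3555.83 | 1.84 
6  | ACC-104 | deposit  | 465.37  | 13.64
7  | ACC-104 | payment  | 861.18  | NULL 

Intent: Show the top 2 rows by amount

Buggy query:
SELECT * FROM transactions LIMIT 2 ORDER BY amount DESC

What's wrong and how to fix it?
Bug: LIMIT must come after ORDER BY

Fix: Sort with ORDER BY, then apply LIMIT

Corrected query:
SELECT * FROM transactions ORDER BY amount DESC LIMIT 2

Result:
id | account | kind     | amount  | fee  
---+---------+----------+---------+------
3  | ACC-106 | transfer | 4572.53 | 12.86
2  | ACC-104 | fee      | 3822.77 | NULL 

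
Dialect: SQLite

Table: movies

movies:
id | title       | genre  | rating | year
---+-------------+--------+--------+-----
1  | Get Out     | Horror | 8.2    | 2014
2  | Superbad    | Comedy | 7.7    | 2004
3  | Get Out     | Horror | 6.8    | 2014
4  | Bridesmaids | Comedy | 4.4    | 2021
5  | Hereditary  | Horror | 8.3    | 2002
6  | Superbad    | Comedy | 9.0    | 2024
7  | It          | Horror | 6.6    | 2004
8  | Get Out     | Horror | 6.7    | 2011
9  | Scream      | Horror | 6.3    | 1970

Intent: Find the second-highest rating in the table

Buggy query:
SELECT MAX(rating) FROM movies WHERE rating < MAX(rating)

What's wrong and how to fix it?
Bug: The inner MAX is an aggregate inside WHERE, which is not allowed

Fix: Compute the overall MAX in a subquery, then take MAX of rows below it

Corrected query:
SELECT MAX(rating) FROM movies WHERE rating < (SELECT MAX(rating) FROM movies)

Result:
MAX(rating)
-----------
8.3        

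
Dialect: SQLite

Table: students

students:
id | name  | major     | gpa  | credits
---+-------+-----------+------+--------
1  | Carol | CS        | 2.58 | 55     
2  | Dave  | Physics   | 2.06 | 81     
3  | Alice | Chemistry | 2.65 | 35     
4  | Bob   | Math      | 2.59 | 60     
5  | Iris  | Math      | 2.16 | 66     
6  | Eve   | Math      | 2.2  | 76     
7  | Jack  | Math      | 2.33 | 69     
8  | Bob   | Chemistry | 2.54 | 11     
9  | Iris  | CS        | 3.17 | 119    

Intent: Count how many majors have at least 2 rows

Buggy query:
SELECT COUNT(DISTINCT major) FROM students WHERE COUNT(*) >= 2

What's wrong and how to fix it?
Bug: COUNT(*) cannot appear in WHERE; the per-group count doesn't exist yet

Fix: Group first with HAVING COUNT(*) >= 2, then COUNT the resulting groups

Corrected query:
SELECT COUNT(*) FROM (SELECT major FROM students GROUP BY major HAVING COUNT(*) >= 2)

Result:
COUNT(*)
--------
3       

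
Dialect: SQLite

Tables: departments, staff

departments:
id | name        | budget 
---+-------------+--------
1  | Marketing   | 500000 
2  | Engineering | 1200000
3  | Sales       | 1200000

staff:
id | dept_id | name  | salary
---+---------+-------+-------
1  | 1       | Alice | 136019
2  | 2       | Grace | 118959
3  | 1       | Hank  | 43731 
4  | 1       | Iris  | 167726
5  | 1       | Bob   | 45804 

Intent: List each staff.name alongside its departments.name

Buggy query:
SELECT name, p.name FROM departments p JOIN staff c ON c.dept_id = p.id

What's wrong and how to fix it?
Bug: Both tables have a 'name' column; the unqualified reference is ambiguous

Fix: Qualify the column with its table alias (c.name)

Corrected query:
SELECT c.name, p.name FROM departments p JOIN staff c ON c.dept_id = p.id

Result:
name  | name       
------+------------
Alice | Marketing  
Grace | Engineering
Hank  | Marketing  
Iris  | Marketing  
Bob   | Marketing  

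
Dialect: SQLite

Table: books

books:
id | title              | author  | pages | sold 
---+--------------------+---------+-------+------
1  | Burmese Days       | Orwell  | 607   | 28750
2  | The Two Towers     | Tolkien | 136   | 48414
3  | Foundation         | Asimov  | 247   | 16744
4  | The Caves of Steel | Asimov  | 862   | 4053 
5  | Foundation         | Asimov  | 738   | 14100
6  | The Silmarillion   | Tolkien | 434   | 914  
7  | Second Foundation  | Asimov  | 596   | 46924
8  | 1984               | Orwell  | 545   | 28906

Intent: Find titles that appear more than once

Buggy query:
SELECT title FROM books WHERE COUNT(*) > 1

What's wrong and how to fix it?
Bug: WHERE can't reference COUNT(*); aggregates are computed after WHERE

Fix: GROUP BY title, then filter groups with HAVING COUNT(*) > 1

Corrected query:
SELECT title FROM books GROUP BY title HAVING COUNT(*) > 1

Result:
title     
----------
Foundation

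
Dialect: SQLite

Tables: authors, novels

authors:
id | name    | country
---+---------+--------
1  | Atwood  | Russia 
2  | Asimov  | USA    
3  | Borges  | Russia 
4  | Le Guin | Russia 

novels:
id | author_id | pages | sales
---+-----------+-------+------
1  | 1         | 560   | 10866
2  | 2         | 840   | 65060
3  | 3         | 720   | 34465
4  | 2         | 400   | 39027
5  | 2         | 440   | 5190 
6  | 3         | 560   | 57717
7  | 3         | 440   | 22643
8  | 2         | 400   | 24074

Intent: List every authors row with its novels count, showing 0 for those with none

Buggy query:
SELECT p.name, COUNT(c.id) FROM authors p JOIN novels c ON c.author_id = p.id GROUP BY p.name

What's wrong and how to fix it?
Bug: An inner join excludes parents with zero children

Fix: Switch to LEFT JOIN to retain unmatched parent rows

Corrected query:
SELECT p.name, COUNT(c.id) FROM authors p LEFT JOIN novels c ON c.author_id = p.id GROUP BY p.name

Result:
name    | COUNT(c.id)
--------+------------
Asimov  | 4          
Atwood  | 1          
Borges  | 3          
Le Guin | 0          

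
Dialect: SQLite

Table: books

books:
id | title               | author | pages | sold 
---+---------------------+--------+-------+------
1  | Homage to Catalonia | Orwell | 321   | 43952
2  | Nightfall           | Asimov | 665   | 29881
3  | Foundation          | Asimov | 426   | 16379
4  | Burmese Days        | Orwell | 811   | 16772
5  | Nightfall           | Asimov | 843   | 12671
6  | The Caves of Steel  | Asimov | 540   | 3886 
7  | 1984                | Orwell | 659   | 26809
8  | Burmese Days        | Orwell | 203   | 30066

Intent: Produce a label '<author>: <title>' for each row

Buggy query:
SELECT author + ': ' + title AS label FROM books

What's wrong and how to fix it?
Bug: SQLite uses || for string concatenation; + coerces text to numbers (yielding 0)

Fix: Use the || operator for string concatenation

Corrected query:
SELECT author || ': ' || title AS label FROM books

Result:
label                      
---------------------------
Orwell: Homage to Catalonia
Asimov: Nightfall          
Asimov: Foundation         
Orwell: Burmese Days       
Asimov: Nightfall          
Asimov: The Caves of Steel 
Orwell: 1984               
Orwell: Burmese Days       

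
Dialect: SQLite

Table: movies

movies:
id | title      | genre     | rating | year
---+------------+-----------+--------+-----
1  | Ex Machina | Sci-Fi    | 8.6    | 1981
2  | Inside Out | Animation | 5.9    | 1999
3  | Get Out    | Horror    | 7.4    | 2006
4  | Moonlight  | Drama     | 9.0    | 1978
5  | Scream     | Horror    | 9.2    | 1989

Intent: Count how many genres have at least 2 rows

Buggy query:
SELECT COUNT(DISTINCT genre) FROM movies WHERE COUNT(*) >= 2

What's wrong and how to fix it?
Bug: COUNT(*) cannot appear in WHERE; the per-group count doesn't exist yet

Fix: Use a subquery that GROUPs and filters with HAVING, then count its rows

Corrected query:
SELECT COUNT(*) FROM (SELECT genre FROM movies GROUP BY genre HAVING COUNT(*) >= 2)

Result:
COUNT(*)
--------
1       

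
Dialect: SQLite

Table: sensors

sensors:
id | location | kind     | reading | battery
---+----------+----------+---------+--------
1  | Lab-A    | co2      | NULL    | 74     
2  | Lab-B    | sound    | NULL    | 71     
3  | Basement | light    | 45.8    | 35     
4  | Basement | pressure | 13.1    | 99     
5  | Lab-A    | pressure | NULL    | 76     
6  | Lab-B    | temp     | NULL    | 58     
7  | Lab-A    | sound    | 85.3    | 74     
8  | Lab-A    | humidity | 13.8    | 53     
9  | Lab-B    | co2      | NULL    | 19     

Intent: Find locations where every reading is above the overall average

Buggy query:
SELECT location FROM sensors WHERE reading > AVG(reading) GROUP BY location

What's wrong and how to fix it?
Bug: AVG() is an aggregate; it can't sit directly in WHERE

Fix: Compute the overall average in a scalar subquery and compare each group's MIN against it in HAVING

Corrected query:
SELECT location FROM sensors GROUP BY location HAVING MIN(reading) > (SELECT AVG(reading) FROM sensors)

Result:
(no rows)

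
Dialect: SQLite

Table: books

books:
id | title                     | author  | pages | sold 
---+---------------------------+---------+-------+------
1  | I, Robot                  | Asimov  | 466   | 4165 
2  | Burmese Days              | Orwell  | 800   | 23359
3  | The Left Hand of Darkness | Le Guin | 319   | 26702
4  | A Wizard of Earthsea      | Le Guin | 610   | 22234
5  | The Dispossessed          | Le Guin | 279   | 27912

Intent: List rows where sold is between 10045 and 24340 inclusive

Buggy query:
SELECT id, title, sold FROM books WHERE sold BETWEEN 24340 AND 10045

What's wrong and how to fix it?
Bug: The bounds are reversed; BETWEEN a AND b requires a <= b to match anything

Fix: Swap the bounds so the smaller value comes first

Corrected query:
SELECT id, title, sold FROM books WHERE sold BETWEEN 10045 AND 24340

Result:
id | title                | sold 
---+----------------------+------
2  | Burmese Days         | 23359
4  | A Wizard of Earthsea | 22234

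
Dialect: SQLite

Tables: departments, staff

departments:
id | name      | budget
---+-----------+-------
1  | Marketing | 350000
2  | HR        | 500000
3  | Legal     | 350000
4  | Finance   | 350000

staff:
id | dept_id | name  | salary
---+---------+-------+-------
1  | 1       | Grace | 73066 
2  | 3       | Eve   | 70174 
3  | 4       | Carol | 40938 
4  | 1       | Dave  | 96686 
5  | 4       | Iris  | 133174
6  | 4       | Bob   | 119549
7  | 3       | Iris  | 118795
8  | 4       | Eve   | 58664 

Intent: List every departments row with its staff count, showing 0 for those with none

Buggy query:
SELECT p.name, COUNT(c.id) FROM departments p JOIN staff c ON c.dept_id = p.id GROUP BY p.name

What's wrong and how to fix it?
Bug: An inner join excludes parents with zero children

Fix: Switch to LEFT JOIN to retain unmatched parent rows

Corrected query:
SELECT p.name, COUNT(c.id) FROM departments p LEFT JOIN staff c ON c.dept_id = p.id GROUP BY p.name

Result:
name      | COUNT(c.id)
----------+------------
Finance   | 4          
HR        | 0          
Legal     | 2          
Marketing | 2          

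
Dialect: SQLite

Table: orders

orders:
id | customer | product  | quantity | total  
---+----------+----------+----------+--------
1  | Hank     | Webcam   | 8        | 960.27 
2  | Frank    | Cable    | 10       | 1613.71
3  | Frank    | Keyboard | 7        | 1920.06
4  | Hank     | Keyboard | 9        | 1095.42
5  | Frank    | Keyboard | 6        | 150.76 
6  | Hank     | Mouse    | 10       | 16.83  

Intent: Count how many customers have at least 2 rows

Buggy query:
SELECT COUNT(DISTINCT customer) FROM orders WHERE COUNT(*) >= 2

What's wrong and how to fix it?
Bug: COUNT(*) cannot appear in WHERE; the per-group count doesn't exist yet

Fix: Group first with HAVING COUNT(*) >= 2, then COUNT the resulting groups

Corrected query:
SELECT COUNT(*) FROM (SELECT customer FROM orders GROUP BY customer HAVING COUNT(*) >= 2)

Result:
COUNT(*)
--------
2       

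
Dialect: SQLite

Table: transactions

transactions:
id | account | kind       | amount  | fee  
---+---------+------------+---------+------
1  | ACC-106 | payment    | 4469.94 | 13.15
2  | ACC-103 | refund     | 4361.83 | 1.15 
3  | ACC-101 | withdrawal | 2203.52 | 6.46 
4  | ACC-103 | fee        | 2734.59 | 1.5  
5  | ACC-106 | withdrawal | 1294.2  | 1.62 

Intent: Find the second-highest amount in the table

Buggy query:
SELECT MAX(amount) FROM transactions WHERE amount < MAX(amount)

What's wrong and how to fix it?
Bug: MAX(amount) on the right of the comparison is an aggregate-in-WHERE error

Fix: Put the inner MAX in a scalar subquery

Corrected query:
SELECT MAX(amount) FROM transactions WHERE amount < (SELECT MAX(amount) FROM transactions)

Result:
MAX(amount)
-----------
4361.83    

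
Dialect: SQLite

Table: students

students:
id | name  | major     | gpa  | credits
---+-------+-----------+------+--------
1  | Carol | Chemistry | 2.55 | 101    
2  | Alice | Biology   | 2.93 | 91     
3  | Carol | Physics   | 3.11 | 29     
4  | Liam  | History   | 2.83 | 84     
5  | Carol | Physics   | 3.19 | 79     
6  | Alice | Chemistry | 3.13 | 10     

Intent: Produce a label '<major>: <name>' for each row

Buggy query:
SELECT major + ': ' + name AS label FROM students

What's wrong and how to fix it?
Bug: SQLite uses || for string concatenation; + coerces text to numbers (yielding 0)

Fix: Replace + with || to concatenate text

Corrected query:
SELECT major || ': ' || name AS label FROM students

Result:
label           
----------------
Chemistry: Carol
Biology: Alice  
Physics: Carol  
History: Liam   
Physics: Carol  
Chemistry: Alice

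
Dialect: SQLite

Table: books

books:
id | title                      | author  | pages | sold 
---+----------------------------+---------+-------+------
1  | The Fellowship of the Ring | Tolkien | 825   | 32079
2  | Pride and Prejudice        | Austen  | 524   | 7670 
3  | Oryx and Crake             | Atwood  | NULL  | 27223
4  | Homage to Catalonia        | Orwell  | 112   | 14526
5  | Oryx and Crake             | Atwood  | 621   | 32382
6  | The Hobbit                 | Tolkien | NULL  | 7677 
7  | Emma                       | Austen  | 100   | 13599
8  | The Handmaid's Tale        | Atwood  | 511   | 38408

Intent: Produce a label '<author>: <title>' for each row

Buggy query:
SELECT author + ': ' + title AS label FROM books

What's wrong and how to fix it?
Bug: SQLite uses || for string concatenation; + coerces text to numbers (yielding 0)

Fix: Use the || operator for string concatenation

Corrected query:
SELECT author || ': ' || title AS label FROM books

Result:
label                              
-----------------------------------
Tolkien: The Fellowship of the Ring
Austen: Pride and Prejudice        
Atwood: Oryx and Crake             
Orwell: Homage to Catalonia        
Atwood: Oryx and Crake             
Tolkien: The Hobbit                
Austen: Emma                       
Atwood: The Handmaid's Tale        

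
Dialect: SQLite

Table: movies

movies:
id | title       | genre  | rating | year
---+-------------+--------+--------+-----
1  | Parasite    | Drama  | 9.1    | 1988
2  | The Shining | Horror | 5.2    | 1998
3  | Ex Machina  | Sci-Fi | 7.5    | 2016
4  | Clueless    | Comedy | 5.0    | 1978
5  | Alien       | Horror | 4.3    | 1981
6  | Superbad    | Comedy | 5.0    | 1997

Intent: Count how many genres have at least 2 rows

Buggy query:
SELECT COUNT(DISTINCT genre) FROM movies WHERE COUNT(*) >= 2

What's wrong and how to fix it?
Bug: COUNT(*) cannot appear in WHERE; the per-group count doesn't exist yet

Fix: Group first with HAVING COUNT(*) >= 2, then COUNT the resulting groups

Corrected query:
SELECT COUNT(*) FROM (SELECT genre FROM movies GROUP BY genre HAVING COUNT(*) >= 2)

Result:
COUNT(*)
--------
2       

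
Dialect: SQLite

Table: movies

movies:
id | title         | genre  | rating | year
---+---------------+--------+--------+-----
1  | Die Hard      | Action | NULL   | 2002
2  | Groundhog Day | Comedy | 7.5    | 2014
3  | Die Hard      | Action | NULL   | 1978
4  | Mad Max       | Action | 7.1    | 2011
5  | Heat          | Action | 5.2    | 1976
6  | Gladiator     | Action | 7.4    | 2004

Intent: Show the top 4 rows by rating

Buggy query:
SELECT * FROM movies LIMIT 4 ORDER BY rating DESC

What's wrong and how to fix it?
Bug: ORDER BY cannot follow LIMIT; LIMIT is the final clause

Fix: Swap the clauses: ORDER BY first, then LIMIT

Corrected query:
SELECT * FROM movies ORDER BY rating DESC LIMIT 4

Result:
id | title         | genre  | rating | year
---+---------------+--------+--------+-----
2  | Groundhog Day | Comedy | 7.5    | 2014
6  | Gladiator     | Action | 7.4    | 2004
4  | Mad Max       | Action | 7.1    | 2011
5  | Heat          | Action | 5.2    | 1976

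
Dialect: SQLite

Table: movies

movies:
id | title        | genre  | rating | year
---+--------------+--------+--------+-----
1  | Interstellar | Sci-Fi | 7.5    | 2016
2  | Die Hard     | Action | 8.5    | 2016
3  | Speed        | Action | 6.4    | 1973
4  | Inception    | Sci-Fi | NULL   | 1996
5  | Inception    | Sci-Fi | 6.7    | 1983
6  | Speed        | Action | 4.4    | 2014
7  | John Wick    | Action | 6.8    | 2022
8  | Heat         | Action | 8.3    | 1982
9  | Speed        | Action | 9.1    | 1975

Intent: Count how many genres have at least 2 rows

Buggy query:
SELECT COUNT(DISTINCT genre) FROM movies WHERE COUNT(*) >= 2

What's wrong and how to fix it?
Bug: WHERE filters individual rows, not groups, so a group-level COUNT is invalid there

Fix: Group first with HAVING COUNT(*) >= 2, then COUNT the resulting groups

Corrected query:
SELECT COUNT(*) FROM (SELECT genre FROM movies GROUP BY genre HAVING COUNT(*) >= 2)

Result:
COUNT(*)
--------
2       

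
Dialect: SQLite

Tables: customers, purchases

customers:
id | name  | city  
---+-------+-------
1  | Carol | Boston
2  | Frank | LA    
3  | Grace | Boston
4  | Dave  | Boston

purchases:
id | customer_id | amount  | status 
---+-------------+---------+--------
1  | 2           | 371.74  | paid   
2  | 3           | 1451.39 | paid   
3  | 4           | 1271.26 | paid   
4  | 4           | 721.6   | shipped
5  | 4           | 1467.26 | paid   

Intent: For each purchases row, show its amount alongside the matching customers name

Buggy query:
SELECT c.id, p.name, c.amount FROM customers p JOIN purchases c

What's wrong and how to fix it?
Bug: JOIN with no ON clause produces a cartesian product; every purchases row pairs with every customers row

Fix: Add ON c.customer_id = p.id to the JOIN

Corrected query:
SELECT c.id, p.name, c.amount FROM customers p JOIN purchases c ON c.customer_id = p.id

Result:
id | name  | amount 
---+-------+--------
1  | Frank | 371.74 
2  | Grace | 1451.39
3  | Dave  | 1271.26
4  | Dave  | 721.6  
5  | Dave  | 1467.26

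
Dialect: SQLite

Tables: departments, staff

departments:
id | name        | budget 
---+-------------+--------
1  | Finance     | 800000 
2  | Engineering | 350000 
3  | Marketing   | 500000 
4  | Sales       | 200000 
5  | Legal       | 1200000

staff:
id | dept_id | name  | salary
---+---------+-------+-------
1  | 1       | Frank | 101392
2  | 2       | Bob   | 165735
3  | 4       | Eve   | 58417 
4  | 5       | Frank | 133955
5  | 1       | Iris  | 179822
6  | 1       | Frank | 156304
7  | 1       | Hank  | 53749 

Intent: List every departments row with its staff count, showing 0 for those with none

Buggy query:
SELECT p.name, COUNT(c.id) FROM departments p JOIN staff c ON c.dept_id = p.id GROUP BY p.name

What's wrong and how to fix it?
Bug: An inner join excludes parents with zero children

Fix: Switch to LEFT JOIN to retain unmatched parent rows

Corrected query:
SELECT p.name, COUNT(c.id) FROM departments p LEFT JOIN staff c ON c.dept_id = p.id GROUP BY p.name

Result:
name        | COUNT(c.id)
------------+------------
Engineering | 1          
Finance     | 4          
Legal       | 1          
Marketing   | 0          
Sales       | 1          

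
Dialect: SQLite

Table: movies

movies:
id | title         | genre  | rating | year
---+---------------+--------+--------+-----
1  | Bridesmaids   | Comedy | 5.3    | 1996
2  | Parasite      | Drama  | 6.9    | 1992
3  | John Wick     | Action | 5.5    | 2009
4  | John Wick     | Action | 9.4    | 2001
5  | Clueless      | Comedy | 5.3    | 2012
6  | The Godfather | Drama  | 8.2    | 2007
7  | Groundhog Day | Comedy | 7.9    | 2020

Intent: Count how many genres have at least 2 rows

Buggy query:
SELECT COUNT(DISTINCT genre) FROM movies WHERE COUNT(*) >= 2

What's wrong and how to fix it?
Bug: COUNT(*) cannot appear in WHERE; the per-group count doesn't exist yet

Fix: Group first with HAVING COUNT(*) >= 2, then COUNT the resulting groups

Corrected query:
SELECT COUNT(*) FROM (SELECT genre FROM movies GROUP BY genre HAVING COUNT(*) >= 2)

Result:
COUNT(*)
--------
3       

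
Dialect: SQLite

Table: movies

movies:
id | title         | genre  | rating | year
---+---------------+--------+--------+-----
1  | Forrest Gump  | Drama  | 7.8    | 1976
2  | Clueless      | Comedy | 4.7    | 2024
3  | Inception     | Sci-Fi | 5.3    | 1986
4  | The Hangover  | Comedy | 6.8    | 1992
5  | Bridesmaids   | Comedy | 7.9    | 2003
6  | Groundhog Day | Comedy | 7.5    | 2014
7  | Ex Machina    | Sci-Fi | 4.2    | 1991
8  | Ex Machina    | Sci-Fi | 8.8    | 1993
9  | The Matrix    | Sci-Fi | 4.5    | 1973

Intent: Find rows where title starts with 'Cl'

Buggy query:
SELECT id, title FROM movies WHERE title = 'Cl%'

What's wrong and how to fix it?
Bug: Wildcards only work with LIKE; '=' treats '%' as a literal character

Fix: Replace '=' with LIKE so 'Cl%' is treated as a pattern

Corrected query:
SELECT id, title FROM movies WHERE title LIKE 'Cl%'

Result:
id | title   
---+---------
2  | Clueless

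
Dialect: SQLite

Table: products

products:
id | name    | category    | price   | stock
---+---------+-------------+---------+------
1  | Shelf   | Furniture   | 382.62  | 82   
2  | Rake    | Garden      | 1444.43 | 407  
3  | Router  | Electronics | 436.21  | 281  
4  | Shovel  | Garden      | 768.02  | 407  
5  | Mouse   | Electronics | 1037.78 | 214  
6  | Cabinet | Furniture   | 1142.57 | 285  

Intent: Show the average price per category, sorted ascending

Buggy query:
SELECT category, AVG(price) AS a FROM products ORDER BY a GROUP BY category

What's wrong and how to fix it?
Bug: ORDER BY appears before GROUP BY; SQL clause order requires GROUP BY first

Fix: Move ORDER BY to the end, after GROUP BY

Corrected query:
SELECT category, AVG(price) AS a FROM products GROUP BY category ORDER BY a

Result:
category    | a       
------------+---------
Electronics | 736.995 
Furniture   | 762.595 
Garden      | 1106.225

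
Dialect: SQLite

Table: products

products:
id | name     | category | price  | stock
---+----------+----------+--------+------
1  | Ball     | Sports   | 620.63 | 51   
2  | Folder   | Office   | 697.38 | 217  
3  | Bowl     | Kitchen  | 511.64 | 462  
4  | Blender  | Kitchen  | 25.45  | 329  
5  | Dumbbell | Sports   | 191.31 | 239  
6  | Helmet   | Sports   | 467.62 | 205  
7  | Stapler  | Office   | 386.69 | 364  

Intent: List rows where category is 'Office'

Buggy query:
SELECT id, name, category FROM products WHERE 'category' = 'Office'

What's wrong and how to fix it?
Bug: Single quotes denote string literals in SQL; the column name is being compared as a constant string

Fix: Remove the quotes around the column name (or use double quotes for an identifier)

Corrected query:
SELECT id, name, category FROM products WHERE category = 'Office'

Result:
id | name    | category
---+---------+---------
2  | Folder  | Office  
7  | Stapler | Office  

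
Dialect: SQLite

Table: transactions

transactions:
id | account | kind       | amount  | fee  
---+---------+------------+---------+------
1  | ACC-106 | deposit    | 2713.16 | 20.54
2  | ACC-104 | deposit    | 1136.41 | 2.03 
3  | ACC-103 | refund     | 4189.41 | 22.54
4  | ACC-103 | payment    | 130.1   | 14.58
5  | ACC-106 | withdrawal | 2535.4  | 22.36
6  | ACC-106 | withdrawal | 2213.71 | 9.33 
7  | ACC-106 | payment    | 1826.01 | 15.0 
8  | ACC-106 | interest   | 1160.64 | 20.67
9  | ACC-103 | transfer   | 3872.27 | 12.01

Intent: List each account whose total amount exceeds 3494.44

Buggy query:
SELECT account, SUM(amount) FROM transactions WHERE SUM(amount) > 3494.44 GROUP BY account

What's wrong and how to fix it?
Bug: Aggregate functions cannot appear in a WHERE clause

Fix: Move the aggregate condition to a HAVING clause

Corrected query:
SELECT account, SUM(amount) FROM transactions GROUP BY account HAVING SUM(amount) > 3494.44

Result:
account | SUM(amount)
--------+------------
ACC-103 | 8191.78    
ACC-106 | 10448.92   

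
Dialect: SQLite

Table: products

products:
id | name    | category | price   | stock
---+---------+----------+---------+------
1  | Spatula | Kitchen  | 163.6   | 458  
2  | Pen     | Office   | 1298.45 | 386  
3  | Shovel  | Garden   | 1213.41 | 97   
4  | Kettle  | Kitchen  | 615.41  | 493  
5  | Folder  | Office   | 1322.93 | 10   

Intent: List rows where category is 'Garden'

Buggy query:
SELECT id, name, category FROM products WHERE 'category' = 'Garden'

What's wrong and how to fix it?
Bug: 'category' in single quotes is a string literal, not the column; the comparison is literal-vs-literal and never true

Fix: Remove the quotes around the column name (or use double quotes for an identifier)

Corrected query:
SELECT id, name, category FROM products WHERE category = 'Garden'

Result:
id | name   | category
---+--------+---------
3  | Shovel | Garden  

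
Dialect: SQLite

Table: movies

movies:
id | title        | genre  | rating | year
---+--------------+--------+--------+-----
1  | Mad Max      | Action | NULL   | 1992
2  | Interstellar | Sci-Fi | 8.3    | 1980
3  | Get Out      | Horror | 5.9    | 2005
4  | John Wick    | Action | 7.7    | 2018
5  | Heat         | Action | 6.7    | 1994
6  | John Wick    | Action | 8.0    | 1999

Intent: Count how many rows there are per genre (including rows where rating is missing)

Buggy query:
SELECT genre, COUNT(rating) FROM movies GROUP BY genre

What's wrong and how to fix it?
Bug: COUNT(column) counts non-NULL values only; rows with NULL rating aren't counted

Fix: Use COUNT(*) to count all rows regardless of NULL

Corrected query:
SELECT genre, COUNT(*) FROM movies GROUP BY genre

Result:
genre  | COUNT(*)
-------+---------
Action | 4       
Horror | 1       
Sci-Fi | 1       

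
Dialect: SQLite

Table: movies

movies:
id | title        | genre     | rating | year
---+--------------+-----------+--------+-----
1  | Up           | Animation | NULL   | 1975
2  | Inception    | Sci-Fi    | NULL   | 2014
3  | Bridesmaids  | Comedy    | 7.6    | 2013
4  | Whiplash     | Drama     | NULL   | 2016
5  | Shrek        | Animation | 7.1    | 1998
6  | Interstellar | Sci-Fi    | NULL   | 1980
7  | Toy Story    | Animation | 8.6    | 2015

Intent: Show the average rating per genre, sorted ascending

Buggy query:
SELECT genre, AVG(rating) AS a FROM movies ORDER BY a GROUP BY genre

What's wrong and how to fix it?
Bug: GROUP BY must precede ORDER BY

Fix: Move ORDER BY to the end, after GROUP BY

Corrected query:
SELECT genre, AVG(rating) AS a FROM movies GROUP BY genre ORDER BY a

Result:
genre     | a   
----------+-----
Drama     | NULL
Sci-Fi    | NULL
Comedy    | 7.6 
Animation | 7.85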